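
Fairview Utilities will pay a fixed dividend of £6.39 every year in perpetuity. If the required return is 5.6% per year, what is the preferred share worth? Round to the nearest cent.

£114.11

Level perpetuity: PV = C / r = £6.39 / 0.056 = £114.11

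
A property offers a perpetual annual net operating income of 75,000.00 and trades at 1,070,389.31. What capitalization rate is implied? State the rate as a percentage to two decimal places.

P = C/r ⇒ r = C/P = 75,000.00/1,070,389.31 = 0.070068

7.01%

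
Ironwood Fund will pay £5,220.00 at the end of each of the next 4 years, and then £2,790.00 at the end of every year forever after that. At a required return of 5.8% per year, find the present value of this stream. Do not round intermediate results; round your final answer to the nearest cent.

PV of 4-year annuity: £5,220.00 × [1 − (1+0.058)^−4] / 0.058 = 18170.99696
Perpetuity value at year 4: £2,790.00 / 0.058 = 48103.44828
PV of perpetuity: 48103.44828 / (1+0.058)^4 = 38391.36370
Total PV = 18170.99696 + 38391.36370 = 56562.36065

£56562.36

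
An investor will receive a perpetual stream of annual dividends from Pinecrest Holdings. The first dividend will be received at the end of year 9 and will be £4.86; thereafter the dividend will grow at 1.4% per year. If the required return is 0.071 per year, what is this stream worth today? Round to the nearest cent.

£49.25

Value at end of year 8: C₁ / (r − g) = £4.86 / (0.071 − 0.014) = £85.2632
Discount to today: PV = £85.2632 / (1 + 0.071)^8 = £85.2632 / 1.731075 = £49.25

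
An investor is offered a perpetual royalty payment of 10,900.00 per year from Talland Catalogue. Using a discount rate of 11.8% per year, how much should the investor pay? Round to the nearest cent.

Level perpetuity: PV = C / r = 10,900.00 / 0.118 = 92,372.88

92372.88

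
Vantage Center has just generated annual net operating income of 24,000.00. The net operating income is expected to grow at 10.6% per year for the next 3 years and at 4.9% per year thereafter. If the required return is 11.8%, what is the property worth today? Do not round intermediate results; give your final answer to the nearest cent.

423711.70

D_1 = 26544.00000
D_2 = 29357.66400
D_3 = 32469.57638
Terminal value at year 3: TV = D_3×(1+g_2)/(r−g_2) = 34060.58563/0.069 = 493631.67575
P_0 = D_1/(1+r)^1 + D_2/(1+r)^2 + D_3/(1+r)^3 + TV/(1+r)^3
    = 23742.39714 + 23487.55924 + 23235.45664 + 353246.29008 = 423711.70310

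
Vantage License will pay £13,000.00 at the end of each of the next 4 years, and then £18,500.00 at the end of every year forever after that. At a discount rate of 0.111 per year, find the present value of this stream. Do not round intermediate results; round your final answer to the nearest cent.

£149639.58

PV of 4-year annuity: £13,000.00 × [1 − (1+0.111)^−4] / 0.111 = 40245.83267
Perpetuity value at year 4: £18,500.00 / 0.111 = 166666.66667
PV of perpetuity: 166666.66667 / (1+0.111)^4 = 109393.75094
Total PV = 40245.83267 + 109393.75094 = 149639.58361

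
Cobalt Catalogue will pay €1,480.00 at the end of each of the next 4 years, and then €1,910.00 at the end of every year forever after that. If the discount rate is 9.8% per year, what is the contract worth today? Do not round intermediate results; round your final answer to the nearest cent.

PV of 4-year annuity: €1,480.00 × [1 − (1+0.098)^−4] / 0.098 = 4711.78407
Perpetuity value at year 4: €1,910.00 / 0.098 = 19489.79592
PV of perpetuity: 19489.79592 / (1+0.098)^4 = 13409.04756
Total PV = 4711.78407 + 13409.04756 = 18120.83163

€18120.83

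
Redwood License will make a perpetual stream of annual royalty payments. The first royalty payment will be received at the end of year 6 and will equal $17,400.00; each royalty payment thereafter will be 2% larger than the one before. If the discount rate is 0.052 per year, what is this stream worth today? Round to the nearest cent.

$422007.89

Value at end of year 5: C₁ / (r − g) = $17,400.00 / (0.052 − 0.02) = $543,750.0000
Discount to today: PV = $543,750.0000 / (1 + 0.052)^5 = $543,750.0000 / 1.288483 = $422,007.89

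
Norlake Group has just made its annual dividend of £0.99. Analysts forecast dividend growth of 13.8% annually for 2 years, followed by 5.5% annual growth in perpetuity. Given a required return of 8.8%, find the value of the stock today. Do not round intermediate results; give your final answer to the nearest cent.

£36.74

D_1 = 1.12662
D_2 = 1.28209
Terminal value at year 2: TV = D_2×(1+g_2)/(r−g_2) = 1.35261/0.033 = 40.98814
P_0 = D_1/(1+r)^1 + D_2/(1+r)^2 + TV/(1+r)^2
    = 1.03550 + 1.08308 + 34.62585 = 36.74443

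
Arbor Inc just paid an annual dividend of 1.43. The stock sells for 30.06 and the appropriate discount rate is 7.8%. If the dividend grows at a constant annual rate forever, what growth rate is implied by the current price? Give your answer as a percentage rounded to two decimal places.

P = D₀(1+g)/(r−g) ⇒ P(r−g) = D₀(1+g) ⇒ g(P+D₀) = P·r − D₀
g = (P·r − D₀)/(P + D₀) = (30.06×0.078 − 1.43) / (30.06 + 1.43) = 0.029047

2.90%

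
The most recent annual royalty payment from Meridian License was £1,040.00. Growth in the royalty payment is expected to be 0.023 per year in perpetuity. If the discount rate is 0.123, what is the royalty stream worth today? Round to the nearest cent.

£10639.20

D₁ = D₀ × (1 + g) = £1,040.00 × 1.023 = £1,063.9200
Growing perpetuity: P = D₁ / (r − g) = £1,063.9200 / (0.123 − 0.023) = £10,639.20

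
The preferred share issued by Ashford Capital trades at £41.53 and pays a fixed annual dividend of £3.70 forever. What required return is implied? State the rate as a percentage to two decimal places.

P = C/r ⇒ r = C/P = £3.70/£41.53 = 0.089092

8.91%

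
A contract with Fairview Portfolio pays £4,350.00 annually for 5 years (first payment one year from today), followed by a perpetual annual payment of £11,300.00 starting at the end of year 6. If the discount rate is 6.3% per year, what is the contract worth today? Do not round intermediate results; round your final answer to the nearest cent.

£150326.54

PV of 5-year annuity: £4,350.00 × [1 − (1+0.063)^−5] / 0.063 = 18175.20053
Perpetuity value at year 5: £11,300.00 / 0.063 = 179365.07937
PV of perpetuity: 179365.07937 / (1+0.063)^5 = 132151.34007
Total PV = 18175.20053 + 132151.34007 = 150326.54059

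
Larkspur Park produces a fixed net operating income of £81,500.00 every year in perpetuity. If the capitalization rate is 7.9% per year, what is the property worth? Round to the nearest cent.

£1031645.57

Level perpetuity: PV = C / r = £81,500.00 / 0.079 = £1,031,645.57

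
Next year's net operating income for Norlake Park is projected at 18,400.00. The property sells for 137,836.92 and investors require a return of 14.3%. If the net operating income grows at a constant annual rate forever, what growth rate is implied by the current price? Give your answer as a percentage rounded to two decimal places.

P = D₁/(r−g) ⇒ g = r − D₁/P = 0.143 − 18,400.00/137,836.92 = 0.009509

0.95%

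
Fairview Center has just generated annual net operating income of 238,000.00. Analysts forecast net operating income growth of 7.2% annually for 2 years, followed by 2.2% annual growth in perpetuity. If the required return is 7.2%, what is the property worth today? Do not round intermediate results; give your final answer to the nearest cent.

5340720.00

D_1 = 255136.00000
D_2 = 273505.79200
Terminal value at year 2: TV = D_2×(1+g_2)/(r−g_2) = 279522.91942/0.05 = 5590458.38848
P_0 = D_1/(1+r)^1 + D_2/(1+r)^2 + TV/(1+r)^2
    = 238000.00000 + 238000.00000 + 4864720.00000 = 5340720.00000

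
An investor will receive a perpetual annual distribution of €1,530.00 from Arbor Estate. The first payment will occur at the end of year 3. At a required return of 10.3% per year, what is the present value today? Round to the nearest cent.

€12209.65

Value at end of year 2: C / r = €1,530.00 / 0.103 = €14,854.3689
Discount to today: PV = €14,854.3689 / (1 + 0.103)^2 = €14,854.3689 / 1.216609 = €12,209.65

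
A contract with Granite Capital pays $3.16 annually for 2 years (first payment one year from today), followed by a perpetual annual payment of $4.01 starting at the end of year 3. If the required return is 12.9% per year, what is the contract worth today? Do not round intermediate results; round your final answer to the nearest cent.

$29.67

PV of 2-year annuity: $3.16 × [1 − (1+0.129)^−2] / 0.129 = 5.27807
Perpetuity value at year 2: $4.01 / 0.129 = 31.08527
PV of perpetuity: 31.08527 / (1+0.129)^2 = 24.38747
Total PV = 5.27807 + 24.38747 = 29.66554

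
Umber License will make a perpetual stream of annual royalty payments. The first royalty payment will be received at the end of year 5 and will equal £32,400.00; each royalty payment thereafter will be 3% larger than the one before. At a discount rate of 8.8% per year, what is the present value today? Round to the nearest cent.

£398658.87

Value at end of year 4: C₁ / (r − g) = £32,400.00 / (0.088 − 0.03) = £558,620.6897
Discount to today: PV = £558,620.6897 / (1 + 0.088)^4 = £558,620.6897 / 1.401250 = £398,658.87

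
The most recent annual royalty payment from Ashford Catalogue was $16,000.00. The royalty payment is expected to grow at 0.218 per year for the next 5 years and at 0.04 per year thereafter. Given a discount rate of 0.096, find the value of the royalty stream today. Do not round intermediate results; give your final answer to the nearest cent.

D_1 = 19488.00000
D_2 = 23736.38400
D_3 = 28910.91571
D_4 = 35213.49534
D_5 = 42890.03732
Terminal value at year 5: TV = D_5×(1+g_2)/(r−g_2) = 44605.63881/0.056 = 796529.26453
P_0 = D_1/(1+r)^1 + D_2/(1+r)^2 + D_3/(1+r)^3 + D_4/(1+r)^4 + D_5/(1+r)^5 + TV/(1+r)^5
    = 17781.02190 + 19760.29623 + 21959.89125 + 24404.33170 + 27120.87227 + 503673.34223 = 614699.75559

$614699.76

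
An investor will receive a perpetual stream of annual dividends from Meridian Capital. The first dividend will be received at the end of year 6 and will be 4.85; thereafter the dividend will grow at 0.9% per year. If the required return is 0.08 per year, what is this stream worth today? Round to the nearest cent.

Value at end of year 5: C₁ / (r − g) = 4.85 / (0.08 − 0.009) = 68.3099
Discount to today: PV = 68.3099 / (1 + 0.08)^5 = 68.3099 / 1.469328 = 46.49

46.49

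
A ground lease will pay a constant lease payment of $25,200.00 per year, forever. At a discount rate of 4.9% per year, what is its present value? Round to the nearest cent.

$514285.71

Level perpetuity: PV = C / r = $25,200.00 / 0.049 = $514,285.71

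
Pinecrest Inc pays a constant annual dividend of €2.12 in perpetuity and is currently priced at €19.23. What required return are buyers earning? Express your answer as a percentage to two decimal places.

11.02%

P = C/r ⇒ r = C/P = €2.12/€19.23 = 0.110244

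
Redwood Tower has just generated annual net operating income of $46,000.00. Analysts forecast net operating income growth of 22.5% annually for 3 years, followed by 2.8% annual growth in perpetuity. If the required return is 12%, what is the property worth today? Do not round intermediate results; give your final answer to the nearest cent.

D_1 = 56350.00000
D_2 = 69028.75000
D_3 = 84560.21875
Terminal value at year 3: TV = D_3×(1+g_2)/(r−g_2) = 86927.90487/0.092 = 944868.53125
P_0 = D_1/(1+r)^1 + D_2/(1+r)^2 + D_3/(1+r)^3 + TV/(1+r)^3
    = 50312.50000 + 55029.29688 + 60188.29346 + 672538.75732 = 838068.84766

$838068.85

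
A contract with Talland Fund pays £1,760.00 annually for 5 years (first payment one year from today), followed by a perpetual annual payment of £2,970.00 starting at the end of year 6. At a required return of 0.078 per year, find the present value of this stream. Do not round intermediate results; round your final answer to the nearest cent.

£33220.17

PV of 5-year annuity: £1,760.00 × [1 − (1+0.078)^−5] / 0.078 = 7064.36800
Perpetuity value at year 5: £2,970.00 / 0.078 = 38076.92308
PV of perpetuity: 38076.92308 / (1+0.078)^5 = 26155.80208
Total PV = 7064.36800 + 26155.80208 = 33220.17008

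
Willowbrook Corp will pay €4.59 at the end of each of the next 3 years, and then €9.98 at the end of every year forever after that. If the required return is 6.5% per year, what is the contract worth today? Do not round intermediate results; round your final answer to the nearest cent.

PV of 3-year annuity: €4.59 × [1 − (1+0.065)^−3] / 0.065 = 12.15650
Perpetuity value at year 3: €9.98 / 0.065 = 153.53846
PV of perpetuity: 153.53846 / (1+0.065)^3 = 127.10668
Total PV = 12.15650 + 127.10668 = 139.26318

€139.26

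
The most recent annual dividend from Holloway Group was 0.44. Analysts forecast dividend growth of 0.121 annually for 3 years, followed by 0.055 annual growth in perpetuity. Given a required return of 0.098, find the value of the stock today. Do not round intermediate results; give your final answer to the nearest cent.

12.86

D_1 = 0.49324
D_2 = 0.55292
D_3 = 0.61983
Terminal value at year 3: TV = D_3×(1+g_2)/(r−g_2) = 0.65392/0.043 = 15.20735
P_0 = D_1/(1+r)^1 + D_2/(1+r)^2 + D_3/(1+r)^3 + TV/(1+r)^3
    = 0.44922 + 0.45863 + 0.46823 + 11.48805 = 12.86413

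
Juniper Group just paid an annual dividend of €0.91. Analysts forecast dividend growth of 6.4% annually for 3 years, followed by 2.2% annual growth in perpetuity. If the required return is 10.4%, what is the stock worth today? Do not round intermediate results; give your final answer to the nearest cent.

D_1 = 0.96824
D_2 = 1.03021
D_3 = 1.09614
Terminal value at year 3: TV = D_3×(1+g_2)/(r−g_2) = 1.12026/0.082 = 13.66166
P_0 = D_1/(1+r)^1 + D_2/(1+r)^2 + D_3/(1+r)^3 + TV/(1+r)^3
    = 0.87703 + 0.84525 + 0.81463 + 10.15304 = 12.68995

€12.69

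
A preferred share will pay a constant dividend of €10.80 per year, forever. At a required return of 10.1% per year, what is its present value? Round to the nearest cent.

€106.93

Level perpetuity: PV = C / r = €10.80 / 0.101 = €106.93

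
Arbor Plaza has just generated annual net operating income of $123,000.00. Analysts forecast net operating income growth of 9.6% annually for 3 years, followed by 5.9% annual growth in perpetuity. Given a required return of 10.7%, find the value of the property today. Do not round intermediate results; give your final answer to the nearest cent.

$2995307.97

D_1 = 134808.00000
D_2 = 147749.56800
D_3 = 161933.52653
Terminal value at year 3: TV = D_3×(1+g_2)/(r−g_2) = 171487.60459/0.048 = 3572658.42902
P_0 = D_1/(1+r)^1 + D_2/(1+r)^2 + D_3/(1+r)^3 + TV/(1+r)^3
    = 121777.77778 + 120567.70049 + 119369.64746 + 2633592.84710 = 2995307.97283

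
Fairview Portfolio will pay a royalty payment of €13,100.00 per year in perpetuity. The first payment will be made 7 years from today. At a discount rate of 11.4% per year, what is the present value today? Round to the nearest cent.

Value at end of year 6: C / r = €13,100.00 / 0.114 = €114,912.2807
Discount to today: PV = €114,912.2807 / (1 + 0.114)^6 = €114,912.2807 / 1.911222 = €60,125.03

€60125.03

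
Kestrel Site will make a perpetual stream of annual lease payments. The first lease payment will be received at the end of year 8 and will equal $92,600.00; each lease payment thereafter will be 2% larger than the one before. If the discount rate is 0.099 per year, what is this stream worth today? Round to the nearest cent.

Value at end of year 7: C₁ / (r − g) = $92,600.00 / (0.099 − 0.02) = $1,172,151.8987
Discount to today: PV = $1,172,151.8987 / (1 + 0.099)^7 = $1,172,151.8987 / 1.936350 = $605,340.94

$605340.94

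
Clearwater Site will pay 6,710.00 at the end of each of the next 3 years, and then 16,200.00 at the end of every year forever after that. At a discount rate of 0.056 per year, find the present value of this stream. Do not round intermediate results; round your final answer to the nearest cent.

PV of 3-year annuity: 6,710.00 × [1 − (1+0.056)^−3] / 0.056 = 18069.47912
Perpetuity value at year 3: 16,200.00 / 0.056 = 289285.71429
PV of perpetuity: 289285.71429 / (1+0.056)^3 = 245660.44428
Total PV = 18069.47912 + 245660.44428 = 263729.92340

263729.92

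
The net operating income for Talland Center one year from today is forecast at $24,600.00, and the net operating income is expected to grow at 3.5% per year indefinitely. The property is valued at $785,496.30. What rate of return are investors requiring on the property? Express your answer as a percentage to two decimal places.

6.63%

P = D₁/(r − g) ⇒ r = D₁/P + g = $24,600.0000/$785,496.30 + 0.035 = 0.031318 + 0.035 = 0.066318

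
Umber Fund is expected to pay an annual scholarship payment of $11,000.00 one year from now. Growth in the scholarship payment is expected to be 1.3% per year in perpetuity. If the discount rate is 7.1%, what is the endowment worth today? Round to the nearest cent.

$189655.17

Growing perpetuity: P = D₁ / (r − g) = $11,000.0000 / (0.071 − 0.013) = $189,655.17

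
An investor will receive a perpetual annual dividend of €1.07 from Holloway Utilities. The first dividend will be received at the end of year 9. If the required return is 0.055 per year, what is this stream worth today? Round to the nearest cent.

€12.68

Value at end of year 8: C / r = €1.07 / 0.055 = €19.4545
Discount to today: PV = €19.4545 / (1 + 0.055)^8 = €19.4545 / 1.534687 = €12.68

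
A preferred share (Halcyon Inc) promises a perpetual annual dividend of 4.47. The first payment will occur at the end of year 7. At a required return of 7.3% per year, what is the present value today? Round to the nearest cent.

Value at end of year 6: C / r = 4.47 / 0.073 = 61.2329
Discount to today: PV = 61.2329 / (1 + 0.073)^6 = 61.2329 / 1.526154 = 40.12

40.12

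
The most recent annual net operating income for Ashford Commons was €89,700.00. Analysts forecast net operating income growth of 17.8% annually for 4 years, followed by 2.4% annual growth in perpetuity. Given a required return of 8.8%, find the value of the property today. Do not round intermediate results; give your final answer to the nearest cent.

€2411719.18

D_1 = 105666.60000
D_2 = 124475.25480
D_3 = 146631.85015
D_4 = 172732.31948
Terminal value at year 4: TV = D_4×(1+g_2)/(r−g_2) = 176877.89515/0.064 = 2763717.11171
P_0 = D_1/(1+r)^1 + D_2/(1+r)^2 + D_3/(1+r)^3 + D_4/(1+r)^4 + TV/(1+r)^4
    = 97120.03676 + 105153.86334 + 113852.25277 + 123270.17809 + 1972322.84938 = 2411719.18033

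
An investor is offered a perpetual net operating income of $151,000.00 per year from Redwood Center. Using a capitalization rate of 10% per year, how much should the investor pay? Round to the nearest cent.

$1510000.00

Level perpetuity: PV = C / r = $151,000.00 / 0.1 = $1,510,000.00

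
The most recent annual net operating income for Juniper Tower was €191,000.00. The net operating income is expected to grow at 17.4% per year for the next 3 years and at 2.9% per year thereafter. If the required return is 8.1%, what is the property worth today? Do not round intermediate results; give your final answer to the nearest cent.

€5518786.64

D_1 = 224234.00000
D_2 = 263250.71600
D_3 = 309056.34058
Terminal value at year 3: TV = D_3×(1+g_2)/(r−g_2) = 318018.97446/0.052 = 6115749.50886
P_0 = D_1/(1+r)^1 + D_2/(1+r)^2 + D_3/(1+r)^3 + TV/(1+r)^3
    = 207432.00740 + 225277.68426 + 244658.65062 + 4841418.29793 = 5518786.64022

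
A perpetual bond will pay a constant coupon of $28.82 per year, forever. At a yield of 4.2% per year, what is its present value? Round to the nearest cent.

Level perpetuity: PV = C / r = $28.82 / 0.042 = $686.19

$686.19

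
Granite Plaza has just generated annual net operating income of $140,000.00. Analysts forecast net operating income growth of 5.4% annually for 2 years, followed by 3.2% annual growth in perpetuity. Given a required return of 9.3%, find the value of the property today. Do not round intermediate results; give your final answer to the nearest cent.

D_1 = 147560.00000
D_2 = 155528.24000
Terminal value at year 2: TV = D_2×(1+g_2)/(r−g_2) = 160505.14368/0.061 = 2631231.86361
P_0 = D_1/(1+r)^1 + D_2/(1+r)^2 + TV/(1+r)^2
    = 135004.57457 + 130187.39395 + 2202514.59936 = 2467706.56788

$2467706.57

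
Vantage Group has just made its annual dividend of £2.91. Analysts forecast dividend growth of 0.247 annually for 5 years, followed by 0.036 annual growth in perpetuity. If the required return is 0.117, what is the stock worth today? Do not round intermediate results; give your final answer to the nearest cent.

£85.03

D_1 = 3.62877
D_2 = 4.52508
D_3 = 5.64277
D_4 = 7.03653
D_5 = 8.77456
Terminal value at year 5: TV = D_5×(1+g_2)/(r−g_2) = 9.09044/0.081 = 112.22768
P_0 = D_1/(1+r)^1 + D_2/(1+r)^2 + D_3/(1+r)^3 + D_4/(1+r)^4 + D_5/(1+r)^5 + TV/(1+r)^5
    = 3.24868 + 3.62677 + 4.04886 + 4.52008 + 5.04614 + 64.54077 = 85.03129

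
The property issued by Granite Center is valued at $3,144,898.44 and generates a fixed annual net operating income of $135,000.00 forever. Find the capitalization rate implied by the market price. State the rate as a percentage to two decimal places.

P = C/r ⇒ r = C/P = $135,000.00/$3,144,898.44 = 0.042927

4.29%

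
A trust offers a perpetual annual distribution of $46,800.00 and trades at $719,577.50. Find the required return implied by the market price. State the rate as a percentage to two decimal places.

P = C/r ⇒ r = C/P = $46,800.00/$719,577.50 = 0.065038

6.50%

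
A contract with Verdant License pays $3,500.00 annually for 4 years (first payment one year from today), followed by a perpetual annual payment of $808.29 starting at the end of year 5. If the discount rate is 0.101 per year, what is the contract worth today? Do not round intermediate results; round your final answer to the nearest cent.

$16516.79

PV of 4-year annuity: $3,500.00 × [1 − (1+0.101)^−4] / 0.101 = 11070.55529
Perpetuity value at year 4: $808.29 / 0.101 = 8002.87129
PV of perpetuity: 8002.87129 / (1+0.101)^4 = 5446.23725
Total PV = 11070.55529 + 5446.23725 = 16516.79254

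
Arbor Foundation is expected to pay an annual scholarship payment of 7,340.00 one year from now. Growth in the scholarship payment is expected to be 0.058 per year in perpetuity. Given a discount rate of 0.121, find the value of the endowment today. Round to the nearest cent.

Growing perpetuity: P = D₁ / (r − g) = 7,340.0000 / (0.121 − 0.058) = 116,507.94

116507.94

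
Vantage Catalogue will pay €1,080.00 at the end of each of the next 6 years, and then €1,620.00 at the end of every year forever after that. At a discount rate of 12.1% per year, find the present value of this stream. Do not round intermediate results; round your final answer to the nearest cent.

€11174.54

PV of 6-year annuity: €1,080.00 × [1 − (1+0.121)^−6] / 0.121 = 4427.77251
Perpetuity value at year 6: €1,620.00 / 0.121 = 13388.42975
PV of perpetuity: 13388.42975 / (1+0.121)^6 = 6746.77099
Total PV = 4427.77251 + 6746.77099 = 11174.54350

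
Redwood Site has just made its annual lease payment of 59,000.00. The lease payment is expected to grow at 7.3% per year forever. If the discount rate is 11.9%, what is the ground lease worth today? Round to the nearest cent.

1376239.13

D₁ = D₀ × (1 + g) = 59,000.00 × 1.073 = 63,307.0000
Growing perpetuity: P = D₁ / (r − g) = 63,307.0000 / (0.119 − 0.073) = 1,376,239.13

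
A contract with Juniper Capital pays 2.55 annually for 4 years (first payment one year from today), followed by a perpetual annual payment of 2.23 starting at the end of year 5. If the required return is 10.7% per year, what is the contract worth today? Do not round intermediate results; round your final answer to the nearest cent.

PV of 4-year annuity: 2.55 × [1 − (1+0.107)^−4] / 0.107 = 7.96218
Perpetuity value at year 4: 2.23 / 0.107 = 20.84112
PV of perpetuity: 20.84112 / (1+0.107)^4 = 13.87812
Total PV = 7.96218 + 13.87812 = 21.84030

21.84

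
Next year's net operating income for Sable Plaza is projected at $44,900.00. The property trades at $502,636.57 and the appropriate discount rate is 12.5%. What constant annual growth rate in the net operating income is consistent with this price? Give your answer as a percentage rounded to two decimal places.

P = D₁/(r−g) ⇒ g = r − D₁/P = 0.125 − $44,900.00/$502,636.57 = 0.035671

3.57%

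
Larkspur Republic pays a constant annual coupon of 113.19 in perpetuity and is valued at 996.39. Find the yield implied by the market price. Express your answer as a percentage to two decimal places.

P = C/r ⇒ r = C/P = 113.19/996.39 = 0.113600

11.36%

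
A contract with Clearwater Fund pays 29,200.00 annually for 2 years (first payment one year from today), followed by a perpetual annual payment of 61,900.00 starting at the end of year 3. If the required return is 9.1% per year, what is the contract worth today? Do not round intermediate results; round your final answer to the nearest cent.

PV of 2-year annuity: 29,200.00 × [1 − (1+0.091)^−2] / 0.091 = 51296.45857
Perpetuity value at year 2: 61,900.00 / 0.091 = 680219.78022
PV of perpetuity: 680219.78022 / (1+0.091)^2 = 571478.31497
Total PV = 51296.45857 + 571478.31497 = 622774.77354

622774.77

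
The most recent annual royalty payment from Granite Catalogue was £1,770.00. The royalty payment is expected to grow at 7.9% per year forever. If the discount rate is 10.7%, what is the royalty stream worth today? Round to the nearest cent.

£68208.21

D₁ = D₀ × (1 + g) = £1,770.00 × 1.079 = £1,909.8300
Growing perpetuity: P = D₁ / (r − g) = £1,909.8300 / (0.107 − 0.079) = £68,208.21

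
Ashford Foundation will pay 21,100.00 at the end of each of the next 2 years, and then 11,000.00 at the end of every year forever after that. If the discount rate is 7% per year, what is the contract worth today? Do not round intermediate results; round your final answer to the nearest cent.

175403.84

PV of 2-year annuity: 21,100.00 × [1 − (1+0.07)^−2] / 0.07 = 38149.18333
Perpetuity value at year 2: 11,000.00 / 0.07 = 157142.85714
PV of perpetuity: 157142.85714 / (1+0.07)^2 = 137254.65730
Total PV = 38149.18333 + 137254.65730 = 175403.84063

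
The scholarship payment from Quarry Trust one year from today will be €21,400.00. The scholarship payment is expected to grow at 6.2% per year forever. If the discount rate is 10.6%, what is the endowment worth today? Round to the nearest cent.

Growing perpetuity: P = D₁ / (r − g) = €21,400.0000 / (0.106 − 0.062) = €486,363.64

€486363.64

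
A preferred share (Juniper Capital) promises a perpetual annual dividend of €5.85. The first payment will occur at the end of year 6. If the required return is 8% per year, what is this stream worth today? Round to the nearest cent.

Value at end of year 5: C / r = €5.85 / 0.08 = €73.1250
Discount to today: PV = €73.1250 / (1 + 0.08)^5 = €73.1250 / 1.469328 = €49.77

€49.77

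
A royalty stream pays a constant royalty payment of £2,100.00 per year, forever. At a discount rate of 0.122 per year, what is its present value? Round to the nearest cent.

£17213.11

Level perpetuity: PV = C / r = £2,100.00 / 0.122 = £17,213.11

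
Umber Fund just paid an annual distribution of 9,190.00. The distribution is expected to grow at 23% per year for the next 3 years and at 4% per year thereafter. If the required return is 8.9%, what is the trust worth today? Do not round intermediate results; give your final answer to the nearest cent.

D_1 = 11303.70000
D_2 = 13903.55100
D_3 = 17101.36773
Terminal value at year 3: TV = D_3×(1+g_2)/(r−g_2) = 17785.42244/0.049 = 362967.80488
P_0 = D_1/(1+r)^1 + D_2/(1+r)^2 + D_3/(1+r)^3 + TV/(1+r)^3
    = 10379.88981 + 11723.84248 + 13241.80556 + 281050.56695 = 316396.10479

316396.10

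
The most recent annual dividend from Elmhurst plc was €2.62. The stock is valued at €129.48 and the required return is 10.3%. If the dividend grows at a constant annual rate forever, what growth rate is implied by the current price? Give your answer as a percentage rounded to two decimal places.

P = D₀(1+g)/(r−g) ⇒ P(r−g) = D₀(1+g) ⇒ g(P+D₀) = P·r − D₀
g = (P·r − D₀)/(P + D₀) = (€129.48×0.103 − €2.62) / (€129.48 + €2.62) = 0.081124

8.11%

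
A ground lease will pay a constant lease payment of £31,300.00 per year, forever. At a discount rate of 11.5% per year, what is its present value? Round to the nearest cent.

Level perpetuity: PV = C / r = £31,300.00 / 0.115 = £272,173.91

£272173.91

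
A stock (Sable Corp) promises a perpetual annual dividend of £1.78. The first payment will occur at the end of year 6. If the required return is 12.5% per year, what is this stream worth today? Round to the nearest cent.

£7.90

Value at end of year 5: C / r = £1.78 / 0.125 = £14.2400
Discount to today: PV = £14.2400 / (1 + 0.125)^5 = £14.2400 / 1.802032 = £7.90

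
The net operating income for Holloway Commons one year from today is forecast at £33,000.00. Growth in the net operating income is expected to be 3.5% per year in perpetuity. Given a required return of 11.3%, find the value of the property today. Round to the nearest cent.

£423076.92

Growing perpetuity: P = D₁ / (r − g) = £33,000.0000 / (0.113 − 0.035) = £423,076.92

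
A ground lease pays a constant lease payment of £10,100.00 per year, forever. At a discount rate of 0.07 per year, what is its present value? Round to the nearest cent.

£144285.71

Level perpetuity: PV = C / r = £10,100.00 / 0.07 = £144,285.71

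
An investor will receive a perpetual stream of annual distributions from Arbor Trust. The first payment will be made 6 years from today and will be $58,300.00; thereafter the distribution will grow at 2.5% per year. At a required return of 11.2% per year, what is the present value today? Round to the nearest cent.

Value at end of year 5: C₁ / (r − g) = $58,300.00 / (0.112 − 0.025) = $670,114.9425
Discount to today: PV = $670,114.9425 / (1 + 0.112)^5 = $670,114.9425 / 1.700294 = $394,117.18

$394117.18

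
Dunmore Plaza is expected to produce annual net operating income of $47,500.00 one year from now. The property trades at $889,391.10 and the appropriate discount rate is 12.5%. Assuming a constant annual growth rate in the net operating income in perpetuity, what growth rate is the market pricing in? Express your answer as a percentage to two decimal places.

7.16%

P = D₁/(r−g) ⇒ g = r − D₁/P = 0.125 − $47,500.00/$889,391.10 = 0.071593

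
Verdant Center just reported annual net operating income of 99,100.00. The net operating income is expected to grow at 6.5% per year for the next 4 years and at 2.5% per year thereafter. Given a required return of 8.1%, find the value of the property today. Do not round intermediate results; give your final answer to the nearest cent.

2090802.34

D_1 = 105541.50000
D_2 = 112401.69750
D_3 = 119707.80784
D_4 = 127488.81535
Terminal value at year 4: TV = D_4×(1+g_2)/(r−g_2) = 130676.03573/0.056 = 2333500.63805
P_0 = D_1/(1+r)^1 + D_2/(1+r)^2 + D_3/(1+r)^3 + D_4/(1+r)^4 + TV/(1+r)^4
    = 97633.20999 + 96188.13010 + 94764.43900 + 93361.82011 + 1708854.74301 = 2090802.34221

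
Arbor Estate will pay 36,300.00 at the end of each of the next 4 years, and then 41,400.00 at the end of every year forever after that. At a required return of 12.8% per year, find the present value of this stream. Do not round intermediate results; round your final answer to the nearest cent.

PV of 4-year annuity: 36,300.00 × [1 − (1+0.128)^−4] / 0.128 = 108423.53751
Perpetuity value at year 4: 41,400.00 / 0.128 = 323437.50000
PV of perpetuity: 323437.50000 / (1+0.128)^4 = 199780.90350
Total PV = 108423.53751 + 199780.90350 = 308204.44101

308204.44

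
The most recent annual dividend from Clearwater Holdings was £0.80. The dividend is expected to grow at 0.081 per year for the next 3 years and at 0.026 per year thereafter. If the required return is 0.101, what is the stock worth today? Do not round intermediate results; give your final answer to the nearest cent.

D_1 = 0.86480
D_2 = 0.93485
D_3 = 1.01057
Terminal value at year 3: TV = D_3×(1+g_2)/(r−g_2) = 1.03685/0.075 = 13.82462
P_0 = D_1/(1+r)^1 + D_2/(1+r)^2 + D_3/(1+r)^3 + TV/(1+r)^3
    = 0.78547 + 0.77120 + 0.75719 + 10.35836 = 12.67222

£12.67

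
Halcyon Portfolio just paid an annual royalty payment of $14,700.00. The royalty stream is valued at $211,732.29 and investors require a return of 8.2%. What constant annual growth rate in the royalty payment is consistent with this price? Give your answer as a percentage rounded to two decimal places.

P = D₀(1+g)/(r−g) ⇒ P(r−g) = D₀(1+g) ⇒ g(P+D₀) = P·r − D₀
g = (P·r − D₀)/(P + D₀) = ($211,732.29×0.082 − $14,700.00) / ($211,732.29 + $14,700.00) = 0.011756

1.18%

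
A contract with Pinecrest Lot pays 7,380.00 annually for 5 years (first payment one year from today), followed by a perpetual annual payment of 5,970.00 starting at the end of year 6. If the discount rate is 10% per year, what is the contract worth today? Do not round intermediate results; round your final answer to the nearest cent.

PV of 5-year annuity: 7,380.00 × [1 − (1+0.1)^−5] / 0.1 = 27976.00636
Perpetuity value at year 5: 5,970.00 / 0.1 = 59700.00000
PV of perpetuity: 59700.00000 / (1+0.1)^5 = 37069.00299
Total PV = 27976.00636 + 37069.00299 = 65045.00934

65045.01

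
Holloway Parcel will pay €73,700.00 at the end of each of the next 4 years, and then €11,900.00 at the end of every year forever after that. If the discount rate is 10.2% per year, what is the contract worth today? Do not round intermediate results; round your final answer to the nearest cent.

€311719.23

PV of 4-year annuity: €73,700.00 × [1 − (1+0.102)^−4] / 0.102 = 232611.23053
Perpetuity value at year 4: €11,900.00 / 0.102 = 116666.66667
PV of perpetuity: 116666.66667 / (1+0.102)^4 = 79108.00122
Total PV = 232611.23053 + 79108.00122 = 311719.23176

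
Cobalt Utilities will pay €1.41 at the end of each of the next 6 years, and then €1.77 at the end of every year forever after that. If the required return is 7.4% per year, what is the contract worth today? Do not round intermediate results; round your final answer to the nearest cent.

€22.22

PV of 6-year annuity: €1.41 × [1 − (1+0.074)^−6] / 0.074 = 6.63863
Perpetuity value at year 6: €1.77 / 0.074 = 23.91892
PV of perpetuity: 23.91892 / (1+0.074)^6 = 15.58532
Total PV = 6.63863 + 15.58532 = 22.22395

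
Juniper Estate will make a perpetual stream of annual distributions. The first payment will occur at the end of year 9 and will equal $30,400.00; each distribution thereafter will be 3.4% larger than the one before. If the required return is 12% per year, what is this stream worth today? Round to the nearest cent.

$142768.02

Value at end of year 8: C₁ / (r − g) = $30,400.00 / (0.12 − 0.034) = $353,488.3721
Discount to today: PV = $353,488.3721 / (1 + 0.12)^8 = $353,488.3721 / 2.475963 = $142,768.02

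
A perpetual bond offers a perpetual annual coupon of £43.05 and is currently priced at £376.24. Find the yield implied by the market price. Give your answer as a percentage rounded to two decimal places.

P = C/r ⇒ r = C/P = £43.05/£376.24 = 0.114422

11.44%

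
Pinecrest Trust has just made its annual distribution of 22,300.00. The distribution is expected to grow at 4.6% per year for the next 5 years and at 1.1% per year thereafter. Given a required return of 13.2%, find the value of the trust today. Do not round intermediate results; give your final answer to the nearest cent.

214034.74

D_1 = 23325.80000
D_2 = 24398.78680
D_3 = 25521.13099
D_4 = 26695.10302
D_5 = 27923.07776
Terminal value at year 5: TV = D_5×(1+g_2)/(r−g_2) = 28230.23161/0.121 = 233307.69928
P_0 = D_1/(1+r)^1 + D_2/(1+r)^2 + D_3/(1+r)^3 + D_4/(1+r)^4 + D_5/(1+r)^5 + TV/(1+r)^5
    = 20605.83039 + 19040.36978 + 17593.83992 + 16257.20544 + 15022.11739 + 125515.37753 = 214034.74044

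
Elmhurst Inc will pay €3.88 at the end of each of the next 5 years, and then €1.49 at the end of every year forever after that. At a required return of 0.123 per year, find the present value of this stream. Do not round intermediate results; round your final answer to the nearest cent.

€20.67

PV of 5-year annuity: €3.88 × [1 − (1+0.123)^−5] / 0.123 = 13.88321
Perpetuity value at year 5: €1.49 / 0.123 = 12.11382
PV of perpetuity: 12.11382 / (1+0.123)^5 = 6.78238
Total PV = 13.88321 + 6.78238 = 20.66559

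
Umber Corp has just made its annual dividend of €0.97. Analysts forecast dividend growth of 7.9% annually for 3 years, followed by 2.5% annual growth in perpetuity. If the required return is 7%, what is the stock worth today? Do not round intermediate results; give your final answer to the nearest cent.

D_1 = 1.04663
D_2 = 1.12931
D_3 = 1.21853
Terminal value at year 3: TV = D_3×(1+g_2)/(r−g_2) = 1.24899/0.045 = 27.75540
P_0 = D_1/(1+r)^1 + D_2/(1+r)^2 + D_3/(1+r)^3 + TV/(1+r)^3
    = 0.97816 + 0.98639 + 0.99468 + 22.65667 = 25.61590

€25.62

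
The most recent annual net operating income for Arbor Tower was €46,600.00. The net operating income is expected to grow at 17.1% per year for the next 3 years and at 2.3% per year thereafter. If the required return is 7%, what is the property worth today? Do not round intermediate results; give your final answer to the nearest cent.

D_1 = 54568.60000
D_2 = 63899.83060
D_3 = 74826.70163
Terminal value at year 3: TV = D_3×(1+g_2)/(r−g_2) = 76547.71577/0.047 = 1628674.80362
P_0 = D_1/(1+r)^1 + D_2/(1+r)^2 + D_3/(1+r)^3 + TV/(1+r)^3
    = 50998.69159 + 55812.58678 + 61080.87768 + 1329483.78434 = 1497375.94038

€1497375.94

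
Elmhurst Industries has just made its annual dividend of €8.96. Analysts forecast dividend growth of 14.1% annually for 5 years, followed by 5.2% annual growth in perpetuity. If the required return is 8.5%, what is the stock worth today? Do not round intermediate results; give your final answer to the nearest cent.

€419.59

D_1 = 10.22336
D_2 = 11.66485
D_3 = 13.30960
D_4 = 15.18625
D_5 = 17.32751
Terminal value at year 5: TV = D_5×(1+g_2)/(r−g_2) = 18.22854/0.033 = 552.38011
P_0 = D_1/(1+r)^1 + D_2/(1+r)^2 + D_3/(1+r)^3 + D_4/(1+r)^4 + D_5/(1+r)^5 + TV/(1+r)^5
    = 9.42245 + 9.90877 + 10.42019 + 10.95801 + 11.52358 + 367.35786 = 419.59087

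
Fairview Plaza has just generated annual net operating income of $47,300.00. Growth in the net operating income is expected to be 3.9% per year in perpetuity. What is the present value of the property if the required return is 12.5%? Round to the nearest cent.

D₁ = D₀ × (1 + g) = $47,300.00 × 1.039 = $49,144.7000
Growing perpetuity: P = D₁ / (r − g) = $49,144.7000 / (0.125 − 0.039) = $571,450.00

$571450.00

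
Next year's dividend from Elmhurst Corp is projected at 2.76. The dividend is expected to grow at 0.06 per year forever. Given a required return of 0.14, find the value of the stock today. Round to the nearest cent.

Growing perpetuity: P = D₁ / (r − g) = 2.7600 / (0.14 − 0.06) = 34.50

34.50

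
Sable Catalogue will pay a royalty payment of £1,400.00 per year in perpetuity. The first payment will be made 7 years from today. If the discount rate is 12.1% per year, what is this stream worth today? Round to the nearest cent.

£5830.54

Value at end of year 6: C / r = £1,400.00 / 0.121 = £11,570.2479
Discount to today: PV = £11,570.2479 / (1 + 0.121)^6 = £11,570.2479 / 1.984420 = £5,830.54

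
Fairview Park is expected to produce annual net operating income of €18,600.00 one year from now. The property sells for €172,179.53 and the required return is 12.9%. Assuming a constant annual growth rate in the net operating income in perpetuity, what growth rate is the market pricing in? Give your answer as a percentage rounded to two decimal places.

P = D₁/(r−g) ⇒ g = r − D₁/P = 0.129 − €18,600.00/€172,179.53 = 0.020973

2.10%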